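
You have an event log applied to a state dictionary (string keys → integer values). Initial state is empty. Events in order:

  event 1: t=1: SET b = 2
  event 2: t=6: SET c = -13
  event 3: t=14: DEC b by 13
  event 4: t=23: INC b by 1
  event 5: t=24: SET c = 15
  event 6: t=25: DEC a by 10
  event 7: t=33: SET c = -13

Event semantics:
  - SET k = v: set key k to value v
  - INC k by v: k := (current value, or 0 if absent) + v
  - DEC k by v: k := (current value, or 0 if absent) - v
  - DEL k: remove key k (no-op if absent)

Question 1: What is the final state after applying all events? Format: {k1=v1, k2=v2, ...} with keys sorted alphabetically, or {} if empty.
  after event 1 (t=1: SET b = 2): {b=2}
  after event 2 (t=6: SET c = -13): {b=2, c=-13}
  after event 3 (t=14: DEC b by 13): {b=-11, c=-13}
  after event 4 (t=23: INC b by 1): {b=-10, c=-13}
  after event 5 (t=24: SET c = 15): {b=-10, c=15}
  after event 6 (t=25: DEC a by 10): {a=-10, b=-10, c=15}
  after event 7 (t=33: SET c = -13): {a=-10, b=-10, c=-13}

Answer: {a=-10, b=-10, c=-13}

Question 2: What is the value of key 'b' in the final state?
Answer: -10

Derivation:
Track key 'b' through all 7 events:
  event 1 (t=1: SET b = 2): b (absent) -> 2
  event 2 (t=6: SET c = -13): b unchanged
  event 3 (t=14: DEC b by 13): b 2 -> -11
  event 4 (t=23: INC b by 1): b -11 -> -10
  event 5 (t=24: SET c = 15): b unchanged
  event 6 (t=25: DEC a by 10): b unchanged
  event 7 (t=33: SET c = -13): b unchanged
Final: b = -10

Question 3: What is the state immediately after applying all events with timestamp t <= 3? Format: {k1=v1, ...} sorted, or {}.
Answer: {b=2}

Derivation:
Apply events with t <= 3 (1 events):
  after event 1 (t=1: SET b = 2): {b=2}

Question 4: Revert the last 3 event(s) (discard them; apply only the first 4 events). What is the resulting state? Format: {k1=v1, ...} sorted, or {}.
Answer: {b=-10, c=-13}

Derivation:
Keep first 4 events (discard last 3):
  after event 1 (t=1: SET b = 2): {b=2}
  after event 2 (t=6: SET c = -13): {b=2, c=-13}
  after event 3 (t=14: DEC b by 13): {b=-11, c=-13}
  after event 4 (t=23: INC b by 1): {b=-10, c=-13}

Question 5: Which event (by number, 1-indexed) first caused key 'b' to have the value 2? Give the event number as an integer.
Looking for first event where b becomes 2:
  event 1: b (absent) -> 2  <-- first match

Answer: 1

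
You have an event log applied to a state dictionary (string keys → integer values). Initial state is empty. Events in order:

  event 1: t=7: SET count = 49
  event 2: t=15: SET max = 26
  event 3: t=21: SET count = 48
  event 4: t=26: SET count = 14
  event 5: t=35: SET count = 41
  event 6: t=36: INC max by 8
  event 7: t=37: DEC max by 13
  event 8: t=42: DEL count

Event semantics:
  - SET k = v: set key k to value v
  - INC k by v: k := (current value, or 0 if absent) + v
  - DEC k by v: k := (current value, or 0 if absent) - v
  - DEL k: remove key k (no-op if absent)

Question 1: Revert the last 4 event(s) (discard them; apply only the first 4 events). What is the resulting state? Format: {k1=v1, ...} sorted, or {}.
Keep first 4 events (discard last 4):
  after event 1 (t=7: SET count = 49): {count=49}
  after event 2 (t=15: SET max = 26): {count=49, max=26}
  after event 3 (t=21: SET count = 48): {count=48, max=26}
  after event 4 (t=26: SET count = 14): {count=14, max=26}

Answer: {count=14, max=26}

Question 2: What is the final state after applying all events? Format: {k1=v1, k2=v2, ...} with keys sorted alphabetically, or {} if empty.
  after event 1 (t=7: SET count = 49): {count=49}
  after event 2 (t=15: SET max = 26): {count=49, max=26}
  after event 3 (t=21: SET count = 48): {count=48, max=26}
  after event 4 (t=26: SET count = 14): {count=14, max=26}
  after event 5 (t=35: SET count = 41): {count=41, max=26}
  after event 6 (t=36: INC max by 8): {count=41, max=34}
  after event 7 (t=37: DEC max by 13): {count=41, max=21}
  after event 8 (t=42: DEL count): {max=21}

Answer: {max=21}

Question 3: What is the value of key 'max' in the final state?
Track key 'max' through all 8 events:
  event 1 (t=7: SET count = 49): max unchanged
  event 2 (t=15: SET max = 26): max (absent) -> 26
  event 3 (t=21: SET count = 48): max unchanged
  event 4 (t=26: SET count = 14): max unchanged
  event 5 (t=35: SET count = 41): max unchanged
  event 6 (t=36: INC max by 8): max 26 -> 34
  event 7 (t=37: DEC max by 13): max 34 -> 21
  event 8 (t=42: DEL count): max unchanged
Final: max = 21

Answer: 21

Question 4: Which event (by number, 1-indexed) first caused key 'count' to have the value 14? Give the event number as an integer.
Looking for first event where count becomes 14:
  event 1: count = 49
  event 2: count = 49
  event 3: count = 48
  event 4: count 48 -> 14  <-- first match

Answer: 4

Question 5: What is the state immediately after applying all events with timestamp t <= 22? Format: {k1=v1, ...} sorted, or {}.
Apply events with t <= 22 (3 events):
  after event 1 (t=7: SET count = 49): {count=49}
  after event 2 (t=15: SET max = 26): {count=49, max=26}
  after event 3 (t=21: SET count = 48): {count=48, max=26}

Answer: {count=48, max=26}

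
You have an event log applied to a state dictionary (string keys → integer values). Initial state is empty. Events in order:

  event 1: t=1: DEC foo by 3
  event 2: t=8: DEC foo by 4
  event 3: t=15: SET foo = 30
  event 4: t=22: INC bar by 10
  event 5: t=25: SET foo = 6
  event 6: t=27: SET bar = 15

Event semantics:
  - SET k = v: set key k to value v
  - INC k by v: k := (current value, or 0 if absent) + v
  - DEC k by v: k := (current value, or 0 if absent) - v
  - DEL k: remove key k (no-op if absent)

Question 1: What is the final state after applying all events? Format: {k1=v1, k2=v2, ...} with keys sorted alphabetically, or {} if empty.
  after event 1 (t=1: DEC foo by 3): {foo=-3}
  after event 2 (t=8: DEC foo by 4): {foo=-7}
  after event 3 (t=15: SET foo = 30): {foo=30}
  after event 4 (t=22: INC bar by 10): {bar=10, foo=30}
  after event 5 (t=25: SET foo = 6): {bar=10, foo=6}
  after event 6 (t=27: SET bar = 15): {bar=15, foo=6}

Answer: {bar=15, foo=6}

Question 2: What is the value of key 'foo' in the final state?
Answer: 6

Derivation:
Track key 'foo' through all 6 events:
  event 1 (t=1: DEC foo by 3): foo (absent) -> -3
  event 2 (t=8: DEC foo by 4): foo -3 -> -7
  event 3 (t=15: SET foo = 30): foo -7 -> 30
  event 4 (t=22: INC bar by 10): foo unchanged
  event 5 (t=25: SET foo = 6): foo 30 -> 6
  event 6 (t=27: SET bar = 15): foo unchanged
Final: foo = 6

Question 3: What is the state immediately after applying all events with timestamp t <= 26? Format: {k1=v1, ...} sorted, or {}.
Apply events with t <= 26 (5 events):
  after event 1 (t=1: DEC foo by 3): {foo=-3}
  after event 2 (t=8: DEC foo by 4): {foo=-7}
  after event 3 (t=15: SET foo = 30): {foo=30}
  after event 4 (t=22: INC bar by 10): {bar=10, foo=30}
  after event 5 (t=25: SET foo = 6): {bar=10, foo=6}

Answer: {bar=10, foo=6}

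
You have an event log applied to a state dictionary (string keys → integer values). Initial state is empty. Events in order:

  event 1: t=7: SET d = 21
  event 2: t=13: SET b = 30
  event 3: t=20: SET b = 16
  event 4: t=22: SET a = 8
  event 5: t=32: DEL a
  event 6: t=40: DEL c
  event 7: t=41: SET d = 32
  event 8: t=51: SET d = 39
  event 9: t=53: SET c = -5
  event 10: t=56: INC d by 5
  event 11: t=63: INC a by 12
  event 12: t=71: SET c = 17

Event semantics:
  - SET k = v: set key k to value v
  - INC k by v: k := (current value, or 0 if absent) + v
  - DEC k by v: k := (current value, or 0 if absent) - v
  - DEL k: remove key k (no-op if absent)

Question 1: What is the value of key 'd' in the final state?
Answer: 44

Derivation:
Track key 'd' through all 12 events:
  event 1 (t=7: SET d = 21): d (absent) -> 21
  event 2 (t=13: SET b = 30): d unchanged
  event 3 (t=20: SET b = 16): d unchanged
  event 4 (t=22: SET a = 8): d unchanged
  event 5 (t=32: DEL a): d unchanged
  event 6 (t=40: DEL c): d unchanged
  event 7 (t=41: SET d = 32): d 21 -> 32
  event 8 (t=51: SET d = 39): d 32 -> 39
  event 9 (t=53: SET c = -5): d unchanged
  event 10 (t=56: INC d by 5): d 39 -> 44
  event 11 (t=63: INC a by 12): d unchanged
  event 12 (t=71: SET c = 17): d unchanged
Final: d = 44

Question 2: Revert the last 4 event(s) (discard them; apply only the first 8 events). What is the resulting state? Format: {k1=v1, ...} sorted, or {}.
Keep first 8 events (discard last 4):
  after event 1 (t=7: SET d = 21): {d=21}
  after event 2 (t=13: SET b = 30): {b=30, d=21}
  after event 3 (t=20: SET b = 16): {b=16, d=21}
  after event 4 (t=22: SET a = 8): {a=8, b=16, d=21}
  after event 5 (t=32: DEL a): {b=16, d=21}
  after event 6 (t=40: DEL c): {b=16, d=21}
  after event 7 (t=41: SET d = 32): {b=16, d=32}
  after event 8 (t=51: SET d = 39): {b=16, d=39}

Answer: {b=16, d=39}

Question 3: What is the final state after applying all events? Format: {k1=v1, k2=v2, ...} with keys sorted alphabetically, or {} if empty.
Answer: {a=12, b=16, c=17, d=44}

Derivation:
  after event 1 (t=7: SET d = 21): {d=21}
  after event 2 (t=13: SET b = 30): {b=30, d=21}
  after event 3 (t=20: SET b = 16): {b=16, d=21}
  after event 4 (t=22: SET a = 8): {a=8, b=16, d=21}
  after event 5 (t=32: DEL a): {b=16, d=21}
  after event 6 (t=40: DEL c): {b=16, d=21}
  after event 7 (t=41: SET d = 32): {b=16, d=32}
  after event 8 (t=51: SET d = 39): {b=16, d=39}
  after event 9 (t=53: SET c = -5): {b=16, c=-5, d=39}
  after event 10 (t=56: INC d by 5): {b=16, c=-5, d=44}
  after event 11 (t=63: INC a by 12): {a=12, b=16, c=-5, d=44}
  after event 12 (t=71: SET c = 17): {a=12, b=16, c=17, d=44}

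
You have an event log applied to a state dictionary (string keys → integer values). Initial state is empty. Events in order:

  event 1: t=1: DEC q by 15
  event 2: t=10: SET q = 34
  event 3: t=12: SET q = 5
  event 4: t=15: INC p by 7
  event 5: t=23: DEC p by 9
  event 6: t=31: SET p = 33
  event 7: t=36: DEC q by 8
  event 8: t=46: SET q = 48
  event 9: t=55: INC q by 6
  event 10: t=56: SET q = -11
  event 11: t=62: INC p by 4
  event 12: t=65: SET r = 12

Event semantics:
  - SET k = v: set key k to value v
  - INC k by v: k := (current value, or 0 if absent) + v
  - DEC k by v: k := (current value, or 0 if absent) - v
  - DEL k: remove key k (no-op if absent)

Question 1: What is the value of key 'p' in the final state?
Track key 'p' through all 12 events:
  event 1 (t=1: DEC q by 15): p unchanged
  event 2 (t=10: SET q = 34): p unchanged
  event 3 (t=12: SET q = 5): p unchanged
  event 4 (t=15: INC p by 7): p (absent) -> 7
  event 5 (t=23: DEC p by 9): p 7 -> -2
  event 6 (t=31: SET p = 33): p -2 -> 33
  event 7 (t=36: DEC q by 8): p unchanged
  event 8 (t=46: SET q = 48): p unchanged
  event 9 (t=55: INC q by 6): p unchanged
  event 10 (t=56: SET q = -11): p unchanged
  event 11 (t=62: INC p by 4): p 33 -> 37
  event 12 (t=65: SET r = 12): p unchanged
Final: p = 37

Answer: 37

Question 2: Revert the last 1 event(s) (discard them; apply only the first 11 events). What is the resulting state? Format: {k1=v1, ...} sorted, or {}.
Keep first 11 events (discard last 1):
  after event 1 (t=1: DEC q by 15): {q=-15}
  after event 2 (t=10: SET q = 34): {q=34}
  after event 3 (t=12: SET q = 5): {q=5}
  after event 4 (t=15: INC p by 7): {p=7, q=5}
  after event 5 (t=23: DEC p by 9): {p=-2, q=5}
  after event 6 (t=31: SET p = 33): {p=33, q=5}
  after event 7 (t=36: DEC q by 8): {p=33, q=-3}
  after event 8 (t=46: SET q = 48): {p=33, q=48}
  after event 9 (t=55: INC q by 6): {p=33, q=54}
  after event 10 (t=56: SET q = -11): {p=33, q=-11}
  after event 11 (t=62: INC p by 4): {p=37, q=-11}

Answer: {p=37, q=-11}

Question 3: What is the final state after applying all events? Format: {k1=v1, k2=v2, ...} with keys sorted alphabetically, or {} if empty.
Answer: {p=37, q=-11, r=12}

Derivation:
  after event 1 (t=1: DEC q by 15): {q=-15}
  after event 2 (t=10: SET q = 34): {q=34}
  after event 3 (t=12: SET q = 5): {q=5}
  after event 4 (t=15: INC p by 7): {p=7, q=5}
  after event 5 (t=23: DEC p by 9): {p=-2, q=5}
  after event 6 (t=31: SET p = 33): {p=33, q=5}
  after event 7 (t=36: DEC q by 8): {p=33, q=-3}
  after event 8 (t=46: SET q = 48): {p=33, q=48}
  after event 9 (t=55: INC q by 6): {p=33, q=54}
  after event 10 (t=56: SET q = -11): {p=33, q=-11}
  after event 11 (t=62: INC p by 4): {p=37, q=-11}
  after event 12 (t=65: SET r = 12): {p=37, q=-11, r=12}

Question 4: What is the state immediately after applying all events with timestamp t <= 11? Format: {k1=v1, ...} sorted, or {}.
Apply events with t <= 11 (2 events):
  after event 1 (t=1: DEC q by 15): {q=-15}
  after event 2 (t=10: SET q = 34): {q=34}

Answer: {q=34}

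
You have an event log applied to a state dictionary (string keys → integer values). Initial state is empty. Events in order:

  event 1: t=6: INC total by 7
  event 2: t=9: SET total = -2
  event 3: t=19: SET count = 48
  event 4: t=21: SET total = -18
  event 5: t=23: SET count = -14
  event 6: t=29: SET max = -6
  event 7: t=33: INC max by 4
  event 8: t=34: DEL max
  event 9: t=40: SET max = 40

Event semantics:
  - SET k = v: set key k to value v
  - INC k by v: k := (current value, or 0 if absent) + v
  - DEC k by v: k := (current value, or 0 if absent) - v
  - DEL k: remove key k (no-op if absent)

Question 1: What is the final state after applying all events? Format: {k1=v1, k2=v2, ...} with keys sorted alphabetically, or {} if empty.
  after event 1 (t=6: INC total by 7): {total=7}
  after event 2 (t=9: SET total = -2): {total=-2}
  after event 3 (t=19: SET count = 48): {count=48, total=-2}
  after event 4 (t=21: SET total = -18): {count=48, total=-18}
  after event 5 (t=23: SET count = -14): {count=-14, total=-18}
  after event 6 (t=29: SET max = -6): {count=-14, max=-6, total=-18}
  after event 7 (t=33: INC max by 4): {count=-14, max=-2, total=-18}
  after event 8 (t=34: DEL max): {count=-14, total=-18}
  after event 9 (t=40: SET max = 40): {count=-14, max=40, total=-18}

Answer: {count=-14, max=40, total=-18}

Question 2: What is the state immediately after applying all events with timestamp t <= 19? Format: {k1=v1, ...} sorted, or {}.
Apply events with t <= 19 (3 events):
  after event 1 (t=6: INC total by 7): {total=7}
  after event 2 (t=9: SET total = -2): {total=-2}
  after event 3 (t=19: SET count = 48): {count=48, total=-2}

Answer: {count=48, total=-2}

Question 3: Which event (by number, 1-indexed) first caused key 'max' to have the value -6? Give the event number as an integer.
Answer: 6

Derivation:
Looking for first event where max becomes -6:
  event 6: max (absent) -> -6  <-- first match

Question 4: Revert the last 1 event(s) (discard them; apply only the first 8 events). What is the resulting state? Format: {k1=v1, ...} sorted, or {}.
Answer: {count=-14, total=-18}

Derivation:
Keep first 8 events (discard last 1):
  after event 1 (t=6: INC total by 7): {total=7}
  after event 2 (t=9: SET total = -2): {total=-2}
  after event 3 (t=19: SET count = 48): {count=48, total=-2}
  after event 4 (t=21: SET total = -18): {count=48, total=-18}
  after event 5 (t=23: SET count = -14): {count=-14, total=-18}
  after event 6 (t=29: SET max = -6): {count=-14, max=-6, total=-18}
  after event 7 (t=33: INC max by 4): {count=-14, max=-2, total=-18}
  after event 8 (t=34: DEL max): {count=-14, total=-18}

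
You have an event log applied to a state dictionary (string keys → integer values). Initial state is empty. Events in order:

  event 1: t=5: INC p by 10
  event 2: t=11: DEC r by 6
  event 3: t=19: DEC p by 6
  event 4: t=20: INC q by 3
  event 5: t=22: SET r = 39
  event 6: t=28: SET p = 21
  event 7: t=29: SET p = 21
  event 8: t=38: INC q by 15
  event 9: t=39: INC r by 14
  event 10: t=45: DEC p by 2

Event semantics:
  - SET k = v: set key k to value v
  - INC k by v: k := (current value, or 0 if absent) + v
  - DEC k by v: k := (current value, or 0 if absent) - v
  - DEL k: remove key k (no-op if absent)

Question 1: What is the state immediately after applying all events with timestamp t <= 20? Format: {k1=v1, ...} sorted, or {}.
Apply events with t <= 20 (4 events):
  after event 1 (t=5: INC p by 10): {p=10}
  after event 2 (t=11: DEC r by 6): {p=10, r=-6}
  after event 3 (t=19: DEC p by 6): {p=4, r=-6}
  after event 4 (t=20: INC q by 3): {p=4, q=3, r=-6}

Answer: {p=4, q=3, r=-6}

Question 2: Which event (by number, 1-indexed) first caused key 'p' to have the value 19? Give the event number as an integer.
Looking for first event where p becomes 19:
  event 1: p = 10
  event 2: p = 10
  event 3: p = 4
  event 4: p = 4
  event 5: p = 4
  event 6: p = 21
  event 7: p = 21
  event 8: p = 21
  event 9: p = 21
  event 10: p 21 -> 19  <-- first match

Answer: 10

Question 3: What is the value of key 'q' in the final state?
Track key 'q' through all 10 events:
  event 1 (t=5: INC p by 10): q unchanged
  event 2 (t=11: DEC r by 6): q unchanged
  event 3 (t=19: DEC p by 6): q unchanged
  event 4 (t=20: INC q by 3): q (absent) -> 3
  event 5 (t=22: SET r = 39): q unchanged
  event 6 (t=28: SET p = 21): q unchanged
  event 7 (t=29: SET p = 21): q unchanged
  event 8 (t=38: INC q by 15): q 3 -> 18
  event 9 (t=39: INC r by 14): q unchanged
  event 10 (t=45: DEC p by 2): q unchanged
Final: q = 18

Answer: 18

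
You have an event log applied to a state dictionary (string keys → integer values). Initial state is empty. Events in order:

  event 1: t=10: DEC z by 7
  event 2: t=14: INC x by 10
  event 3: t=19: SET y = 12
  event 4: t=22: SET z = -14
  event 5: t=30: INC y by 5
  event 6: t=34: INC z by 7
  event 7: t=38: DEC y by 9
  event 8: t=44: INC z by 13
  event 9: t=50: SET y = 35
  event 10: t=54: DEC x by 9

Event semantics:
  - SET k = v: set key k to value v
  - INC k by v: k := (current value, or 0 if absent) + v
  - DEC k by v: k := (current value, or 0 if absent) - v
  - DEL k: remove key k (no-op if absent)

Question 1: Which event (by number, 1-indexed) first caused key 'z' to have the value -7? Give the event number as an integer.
Looking for first event where z becomes -7:
  event 1: z (absent) -> -7  <-- first match

Answer: 1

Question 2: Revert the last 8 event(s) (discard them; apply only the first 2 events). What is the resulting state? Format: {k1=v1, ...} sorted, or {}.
Keep first 2 events (discard last 8):
  after event 1 (t=10: DEC z by 7): {z=-7}
  after event 2 (t=14: INC x by 10): {x=10, z=-7}

Answer: {x=10, z=-7}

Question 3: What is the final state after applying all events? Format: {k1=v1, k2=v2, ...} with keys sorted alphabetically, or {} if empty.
  after event 1 (t=10: DEC z by 7): {z=-7}
  after event 2 (t=14: INC x by 10): {x=10, z=-7}
  after event 3 (t=19: SET y = 12): {x=10, y=12, z=-7}
  after event 4 (t=22: SET z = -14): {x=10, y=12, z=-14}
  after event 5 (t=30: INC y by 5): {x=10, y=17, z=-14}
  after event 6 (t=34: INC z by 7): {x=10, y=17, z=-7}
  after event 7 (t=38: DEC y by 9): {x=10, y=8, z=-7}
  after event 8 (t=44: INC z by 13): {x=10, y=8, z=6}
  after event 9 (t=50: SET y = 35): {x=10, y=35, z=6}
  after event 10 (t=54: DEC x by 9): {x=1, y=35, z=6}

Answer: {x=1, y=35, z=6}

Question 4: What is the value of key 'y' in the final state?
Answer: 35

Derivation:
Track key 'y' through all 10 events:
  event 1 (t=10: DEC z by 7): y unchanged
  event 2 (t=14: INC x by 10): y unchanged
  event 3 (t=19: SET y = 12): y (absent) -> 12
  event 4 (t=22: SET z = -14): y unchanged
  event 5 (t=30: INC y by 5): y 12 -> 17
  event 6 (t=34: INC z by 7): y unchanged
  event 7 (t=38: DEC y by 9): y 17 -> 8
  event 8 (t=44: INC z by 13): y unchanged
  event 9 (t=50: SET y = 35): y 8 -> 35
  event 10 (t=54: DEC x by 9): y unchanged
Final: y = 35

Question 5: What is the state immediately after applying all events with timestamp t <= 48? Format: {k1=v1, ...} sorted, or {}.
Answer: {x=10, y=8, z=6}

Derivation:
Apply events with t <= 48 (8 events):
  after event 1 (t=10: DEC z by 7): {z=-7}
  after event 2 (t=14: INC x by 10): {x=10, z=-7}
  after event 3 (t=19: SET y = 12): {x=10, y=12, z=-7}
  after event 4 (t=22: SET z = -14): {x=10, y=12, z=-14}
  after event 5 (t=30: INC y by 5): {x=10, y=17, z=-14}
  after event 6 (t=34: INC z by 7): {x=10, y=17, z=-7}
  after event 7 (t=38: DEC y by 9): {x=10, y=8, z=-7}
  after event 8 (t=44: INC z by 13): {x=10, y=8, z=6}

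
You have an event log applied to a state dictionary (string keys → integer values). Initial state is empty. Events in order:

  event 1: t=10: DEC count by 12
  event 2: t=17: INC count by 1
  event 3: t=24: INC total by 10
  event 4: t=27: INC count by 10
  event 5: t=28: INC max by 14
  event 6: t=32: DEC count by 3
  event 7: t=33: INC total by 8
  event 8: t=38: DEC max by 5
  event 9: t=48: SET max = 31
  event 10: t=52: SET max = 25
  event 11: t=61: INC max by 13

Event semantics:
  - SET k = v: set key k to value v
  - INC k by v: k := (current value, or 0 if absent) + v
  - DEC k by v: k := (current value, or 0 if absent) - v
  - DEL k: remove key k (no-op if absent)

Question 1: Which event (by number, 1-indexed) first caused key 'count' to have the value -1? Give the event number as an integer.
Looking for first event where count becomes -1:
  event 1: count = -12
  event 2: count = -11
  event 3: count = -11
  event 4: count -11 -> -1  <-- first match

Answer: 4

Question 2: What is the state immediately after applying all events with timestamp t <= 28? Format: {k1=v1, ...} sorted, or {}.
Answer: {count=-1, max=14, total=10}

Derivation:
Apply events with t <= 28 (5 events):
  after event 1 (t=10: DEC count by 12): {count=-12}
  after event 2 (t=17: INC count by 1): {count=-11}
  after event 3 (t=24: INC total by 10): {count=-11, total=10}
  after event 4 (t=27: INC count by 10): {count=-1, total=10}
  after event 5 (t=28: INC max by 14): {count=-1, max=14, total=10}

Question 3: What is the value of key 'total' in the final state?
Track key 'total' through all 11 events:
  event 1 (t=10: DEC count by 12): total unchanged
  event 2 (t=17: INC count by 1): total unchanged
  event 3 (t=24: INC total by 10): total (absent) -> 10
  event 4 (t=27: INC count by 10): total unchanged
  event 5 (t=28: INC max by 14): total unchanged
  event 6 (t=32: DEC count by 3): total unchanged
  event 7 (t=33: INC total by 8): total 10 -> 18
  event 8 (t=38: DEC max by 5): total unchanged
  event 9 (t=48: SET max = 31): total unchanged
  event 10 (t=52: SET max = 25): total unchanged
  event 11 (t=61: INC max by 13): total unchanged
Final: total = 18

Answer: 18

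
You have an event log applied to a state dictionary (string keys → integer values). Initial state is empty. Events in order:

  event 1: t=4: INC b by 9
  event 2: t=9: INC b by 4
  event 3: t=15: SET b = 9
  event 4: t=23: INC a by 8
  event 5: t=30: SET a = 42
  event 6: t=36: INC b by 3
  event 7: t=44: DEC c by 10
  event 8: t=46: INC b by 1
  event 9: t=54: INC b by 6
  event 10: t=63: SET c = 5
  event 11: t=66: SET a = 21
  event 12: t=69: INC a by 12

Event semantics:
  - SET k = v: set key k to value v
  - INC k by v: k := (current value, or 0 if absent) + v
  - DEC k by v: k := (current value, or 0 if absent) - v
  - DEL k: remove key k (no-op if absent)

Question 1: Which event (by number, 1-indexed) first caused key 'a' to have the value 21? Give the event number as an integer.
Looking for first event where a becomes 21:
  event 4: a = 8
  event 5: a = 42
  event 6: a = 42
  event 7: a = 42
  event 8: a = 42
  event 9: a = 42
  event 10: a = 42
  event 11: a 42 -> 21  <-- first match

Answer: 11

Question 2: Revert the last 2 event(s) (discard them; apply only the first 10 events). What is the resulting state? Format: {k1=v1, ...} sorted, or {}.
Keep first 10 events (discard last 2):
  after event 1 (t=4: INC b by 9): {b=9}
  after event 2 (t=9: INC b by 4): {b=13}
  after event 3 (t=15: SET b = 9): {b=9}
  after event 4 (t=23: INC a by 8): {a=8, b=9}
  after event 5 (t=30: SET a = 42): {a=42, b=9}
  after event 6 (t=36: INC b by 3): {a=42, b=12}
  after event 7 (t=44: DEC c by 10): {a=42, b=12, c=-10}
  after event 8 (t=46: INC b by 1): {a=42, b=13, c=-10}
  after event 9 (t=54: INC b by 6): {a=42, b=19, c=-10}
  after event 10 (t=63: SET c = 5): {a=42, b=19, c=5}

Answer: {a=42, b=19, c=5}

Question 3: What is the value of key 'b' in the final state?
Answer: 19

Derivation:
Track key 'b' through all 12 events:
  event 1 (t=4: INC b by 9): b (absent) -> 9
  event 2 (t=9: INC b by 4): b 9 -> 13
  event 3 (t=15: SET b = 9): b 13 -> 9
  event 4 (t=23: INC a by 8): b unchanged
  event 5 (t=30: SET a = 42): b unchanged
  event 6 (t=36: INC b by 3): b 9 -> 12
  event 7 (t=44: DEC c by 10): b unchanged
  event 8 (t=46: INC b by 1): b 12 -> 13
  event 9 (t=54: INC b by 6): b 13 -> 19
  event 10 (t=63: SET c = 5): b unchanged
  event 11 (t=66: SET a = 21): b unchanged
  event 12 (t=69: INC a by 12): b unchanged
Final: b = 19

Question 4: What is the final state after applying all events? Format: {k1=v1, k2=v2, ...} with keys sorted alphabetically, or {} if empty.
  after event 1 (t=4: INC b by 9): {b=9}
  after event 2 (t=9: INC b by 4): {b=13}
  after event 3 (t=15: SET b = 9): {b=9}
  after event 4 (t=23: INC a by 8): {a=8, b=9}
  after event 5 (t=30: SET a = 42): {a=42, b=9}
  after event 6 (t=36: INC b by 3): {a=42, b=12}
  after event 7 (t=44: DEC c by 10): {a=42, b=12, c=-10}
  after event 8 (t=46: INC b by 1): {a=42, b=13, c=-10}
  after event 9 (t=54: INC b by 6): {a=42, b=19, c=-10}
  after event 10 (t=63: SET c = 5): {a=42, b=19, c=5}
  after event 11 (t=66: SET a = 21): {a=21, b=19, c=5}
  after event 12 (t=69: INC a by 12): {a=33, b=19, c=5}

Answer: {a=33, b=19, c=5}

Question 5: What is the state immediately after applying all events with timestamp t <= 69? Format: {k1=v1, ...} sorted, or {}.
Apply events with t <= 69 (12 events):
  after event 1 (t=4: INC b by 9): {b=9}
  after event 2 (t=9: INC b by 4): {b=13}
  after event 3 (t=15: SET b = 9): {b=9}
  after event 4 (t=23: INC a by 8): {a=8, b=9}
  after event 5 (t=30: SET a = 42): {a=42, b=9}
  after event 6 (t=36: INC b by 3): {a=42, b=12}
  after event 7 (t=44: DEC c by 10): {a=42, b=12, c=-10}
  after event 8 (t=46: INC b by 1): {a=42, b=13, c=-10}
  after event 9 (t=54: INC b by 6): {a=42, b=19, c=-10}
  after event 10 (t=63: SET c = 5): {a=42, b=19, c=5}
  after event 11 (t=66: SET a = 21): {a=21, b=19, c=5}
  after event 12 (t=69: INC a by 12): {a=33, b=19, c=5}

Answer: {a=33, b=19, c=5}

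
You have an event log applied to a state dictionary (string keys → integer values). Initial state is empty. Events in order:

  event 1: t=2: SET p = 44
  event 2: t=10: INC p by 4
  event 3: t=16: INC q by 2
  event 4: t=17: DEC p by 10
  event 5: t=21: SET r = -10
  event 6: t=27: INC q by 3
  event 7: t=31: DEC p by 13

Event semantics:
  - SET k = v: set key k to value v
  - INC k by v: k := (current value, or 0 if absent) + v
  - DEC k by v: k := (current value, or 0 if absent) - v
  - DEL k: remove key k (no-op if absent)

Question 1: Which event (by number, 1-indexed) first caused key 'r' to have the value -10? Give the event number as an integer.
Answer: 5

Derivation:
Looking for first event where r becomes -10:
  event 5: r (absent) -> -10  <-- first match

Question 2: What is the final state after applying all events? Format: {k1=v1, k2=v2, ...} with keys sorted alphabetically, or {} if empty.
  after event 1 (t=2: SET p = 44): {p=44}
  after event 2 (t=10: INC p by 4): {p=48}
  after event 3 (t=16: INC q by 2): {p=48, q=2}
  after event 4 (t=17: DEC p by 10): {p=38, q=2}
  after event 5 (t=21: SET r = -10): {p=38, q=2, r=-10}
  after event 6 (t=27: INC q by 3): {p=38, q=5, r=-10}
  after event 7 (t=31: DEC p by 13): {p=25, q=5, r=-10}

Answer: {p=25, q=5, r=-10}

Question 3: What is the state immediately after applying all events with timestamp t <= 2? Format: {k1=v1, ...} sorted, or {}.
Answer: {p=44}

Derivation:
Apply events with t <= 2 (1 events):
  after event 1 (t=2: SET p = 44): {p=44}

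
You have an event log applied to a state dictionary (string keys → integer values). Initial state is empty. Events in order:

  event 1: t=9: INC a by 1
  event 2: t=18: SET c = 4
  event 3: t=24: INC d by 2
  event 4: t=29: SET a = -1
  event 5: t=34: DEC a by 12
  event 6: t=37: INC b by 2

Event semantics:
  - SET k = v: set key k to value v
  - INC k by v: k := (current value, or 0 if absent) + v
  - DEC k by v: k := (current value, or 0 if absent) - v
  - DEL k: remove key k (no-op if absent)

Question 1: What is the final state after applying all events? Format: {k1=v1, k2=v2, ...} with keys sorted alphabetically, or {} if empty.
Answer: {a=-13, b=2, c=4, d=2}

Derivation:
  after event 1 (t=9: INC a by 1): {a=1}
  after event 2 (t=18: SET c = 4): {a=1, c=4}
  after event 3 (t=24: INC d by 2): {a=1, c=4, d=2}
  after event 4 (t=29: SET a = -1): {a=-1, c=4, d=2}
  after event 5 (t=34: DEC a by 12): {a=-13, c=4, d=2}
  after event 6 (t=37: INC b by 2): {a=-13, b=2, c=4, d=2}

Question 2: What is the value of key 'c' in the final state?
Track key 'c' through all 6 events:
  event 1 (t=9: INC a by 1): c unchanged
  event 2 (t=18: SET c = 4): c (absent) -> 4
  event 3 (t=24: INC d by 2): c unchanged
  event 4 (t=29: SET a = -1): c unchanged
  event 5 (t=34: DEC a by 12): c unchanged
  event 6 (t=37: INC b by 2): c unchanged
Final: c = 4

Answer: 4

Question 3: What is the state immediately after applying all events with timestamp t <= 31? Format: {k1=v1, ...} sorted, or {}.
Apply events with t <= 31 (4 events):
  after event 1 (t=9: INC a by 1): {a=1}
  after event 2 (t=18: SET c = 4): {a=1, c=4}
  after event 3 (t=24: INC d by 2): {a=1, c=4, d=2}
  after event 4 (t=29: SET a = -1): {a=-1, c=4, d=2}

Answer: {a=-1, c=4, d=2}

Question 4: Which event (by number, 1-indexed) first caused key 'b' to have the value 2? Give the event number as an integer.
Answer: 6

Derivation:
Looking for first event where b becomes 2:
  event 6: b (absent) -> 2  <-- first match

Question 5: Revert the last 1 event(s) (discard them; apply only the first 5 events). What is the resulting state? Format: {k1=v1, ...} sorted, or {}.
Answer: {a=-13, c=4, d=2}

Derivation:
Keep first 5 events (discard last 1):
  after event 1 (t=9: INC a by 1): {a=1}
  after event 2 (t=18: SET c = 4): {a=1, c=4}
  after event 3 (t=24: INC d by 2): {a=1, c=4, d=2}
  after event 4 (t=29: SET a = -1): {a=-1, c=4, d=2}
  after event 5 (t=34: DEC a by 12): {a=-13, c=4, d=2}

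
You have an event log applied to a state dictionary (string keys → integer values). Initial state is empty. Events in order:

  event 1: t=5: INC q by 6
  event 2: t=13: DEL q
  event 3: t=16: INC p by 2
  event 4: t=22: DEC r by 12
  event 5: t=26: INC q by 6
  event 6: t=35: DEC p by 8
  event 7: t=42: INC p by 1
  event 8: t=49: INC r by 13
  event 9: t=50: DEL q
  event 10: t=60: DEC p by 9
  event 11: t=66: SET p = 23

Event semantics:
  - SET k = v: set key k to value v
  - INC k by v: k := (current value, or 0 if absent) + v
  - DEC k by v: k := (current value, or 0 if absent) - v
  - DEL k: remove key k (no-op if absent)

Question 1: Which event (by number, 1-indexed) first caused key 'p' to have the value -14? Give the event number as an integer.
Looking for first event where p becomes -14:
  event 3: p = 2
  event 4: p = 2
  event 5: p = 2
  event 6: p = -6
  event 7: p = -5
  event 8: p = -5
  event 9: p = -5
  event 10: p -5 -> -14  <-- first match

Answer: 10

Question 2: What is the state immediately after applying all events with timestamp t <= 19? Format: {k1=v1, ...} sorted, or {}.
Answer: {p=2}

Derivation:
Apply events with t <= 19 (3 events):
  after event 1 (t=5: INC q by 6): {q=6}
  after event 2 (t=13: DEL q): {}
  after event 3 (t=16: INC p by 2): {p=2}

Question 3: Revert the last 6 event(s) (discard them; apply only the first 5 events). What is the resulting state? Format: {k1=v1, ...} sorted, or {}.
Answer: {p=2, q=6, r=-12}

Derivation:
Keep first 5 events (discard last 6):
  after event 1 (t=5: INC q by 6): {q=6}
  after event 2 (t=13: DEL q): {}
  after event 3 (t=16: INC p by 2): {p=2}
  after event 4 (t=22: DEC r by 12): {p=2, r=-12}
  after event 5 (t=26: INC q by 6): {p=2, q=6, r=-12}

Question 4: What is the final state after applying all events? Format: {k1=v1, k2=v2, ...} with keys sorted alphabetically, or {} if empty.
  after event 1 (t=5: INC q by 6): {q=6}
  after event 2 (t=13: DEL q): {}
  after event 3 (t=16: INC p by 2): {p=2}
  after event 4 (t=22: DEC r by 12): {p=2, r=-12}
  after event 5 (t=26: INC q by 6): {p=2, q=6, r=-12}
  after event 6 (t=35: DEC p by 8): {p=-6, q=6, r=-12}
  after event 7 (t=42: INC p by 1): {p=-5, q=6, r=-12}
  after event 8 (t=49: INC r by 13): {p=-5, q=6, r=1}
  after event 9 (t=50: DEL q): {p=-5, r=1}
  after event 10 (t=60: DEC p by 9): {p=-14, r=1}
  after event 11 (t=66: SET p = 23): {p=23, r=1}

Answer: {p=23, r=1}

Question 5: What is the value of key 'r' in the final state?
Answer: 1

Derivation:
Track key 'r' through all 11 events:
  event 1 (t=5: INC q by 6): r unchanged
  event 2 (t=13: DEL q): r unchanged
  event 3 (t=16: INC p by 2): r unchanged
  event 4 (t=22: DEC r by 12): r (absent) -> -12
  event 5 (t=26: INC q by 6): r unchanged
  event 6 (t=35: DEC p by 8): r unchanged
  event 7 (t=42: INC p by 1): r unchanged
  event 8 (t=49: INC r by 13): r -12 -> 1
  event 9 (t=50: DEL q): r unchanged
  event 10 (t=60: DEC p by 9): r unchanged
  event 11 (t=66: SET p = 23): r unchanged
Final: r = 1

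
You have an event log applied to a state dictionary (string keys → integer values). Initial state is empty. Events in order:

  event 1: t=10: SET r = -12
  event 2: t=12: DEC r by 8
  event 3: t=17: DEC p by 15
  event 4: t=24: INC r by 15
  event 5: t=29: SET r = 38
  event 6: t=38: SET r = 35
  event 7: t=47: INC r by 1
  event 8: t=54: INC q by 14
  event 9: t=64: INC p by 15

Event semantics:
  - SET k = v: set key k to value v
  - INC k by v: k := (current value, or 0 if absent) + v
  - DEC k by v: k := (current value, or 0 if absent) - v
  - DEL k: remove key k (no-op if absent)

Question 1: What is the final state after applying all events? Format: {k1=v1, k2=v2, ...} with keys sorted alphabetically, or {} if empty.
Answer: {p=0, q=14, r=36}

Derivation:
  after event 1 (t=10: SET r = -12): {r=-12}
  after event 2 (t=12: DEC r by 8): {r=-20}
  after event 3 (t=17: DEC p by 15): {p=-15, r=-20}
  after event 4 (t=24: INC r by 15): {p=-15, r=-5}
  after event 5 (t=29: SET r = 38): {p=-15, r=38}
  after event 6 (t=38: SET r = 35): {p=-15, r=35}
  after event 7 (t=47: INC r by 1): {p=-15, r=36}
  after event 8 (t=54: INC q by 14): {p=-15, q=14, r=36}
  after event 9 (t=64: INC p by 15): {p=0, q=14, r=36}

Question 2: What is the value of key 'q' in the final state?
Answer: 14

Derivation:
Track key 'q' through all 9 events:
  event 1 (t=10: SET r = -12): q unchanged
  event 2 (t=12: DEC r by 8): q unchanged
  event 3 (t=17: DEC p by 15): q unchanged
  event 4 (t=24: INC r by 15): q unchanged
  event 5 (t=29: SET r = 38): q unchanged
  event 6 (t=38: SET r = 35): q unchanged
  event 7 (t=47: INC r by 1): q unchanged
  event 8 (t=54: INC q by 14): q (absent) -> 14
  event 9 (t=64: INC p by 15): q unchanged
Final: q = 14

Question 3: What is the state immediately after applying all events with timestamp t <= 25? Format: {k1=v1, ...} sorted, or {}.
Apply events with t <= 25 (4 events):
  after event 1 (t=10: SET r = -12): {r=-12}
  after event 2 (t=12: DEC r by 8): {r=-20}
  after event 3 (t=17: DEC p by 15): {p=-15, r=-20}
  after event 4 (t=24: INC r by 15): {p=-15, r=-5}

Answer: {p=-15, r=-5}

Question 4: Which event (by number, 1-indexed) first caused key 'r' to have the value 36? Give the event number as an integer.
Looking for first event where r becomes 36:
  event 1: r = -12
  event 2: r = -20
  event 3: r = -20
  event 4: r = -5
  event 5: r = 38
  event 6: r = 35
  event 7: r 35 -> 36  <-- first match

Answer: 7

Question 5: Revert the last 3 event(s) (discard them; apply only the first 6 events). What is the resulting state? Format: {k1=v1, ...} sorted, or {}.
Answer: {p=-15, r=35}

Derivation:
Keep first 6 events (discard last 3):
  after event 1 (t=10: SET r = -12): {r=-12}
  after event 2 (t=12: DEC r by 8): {r=-20}
  after event 3 (t=17: DEC p by 15): {p=-15, r=-20}
  after event 4 (t=24: INC r by 15): {p=-15, r=-5}
  after event 5 (t=29: SET r = 38): {p=-15, r=38}
  after event 6 (t=38: SET r = 35): {p=-15, r=35}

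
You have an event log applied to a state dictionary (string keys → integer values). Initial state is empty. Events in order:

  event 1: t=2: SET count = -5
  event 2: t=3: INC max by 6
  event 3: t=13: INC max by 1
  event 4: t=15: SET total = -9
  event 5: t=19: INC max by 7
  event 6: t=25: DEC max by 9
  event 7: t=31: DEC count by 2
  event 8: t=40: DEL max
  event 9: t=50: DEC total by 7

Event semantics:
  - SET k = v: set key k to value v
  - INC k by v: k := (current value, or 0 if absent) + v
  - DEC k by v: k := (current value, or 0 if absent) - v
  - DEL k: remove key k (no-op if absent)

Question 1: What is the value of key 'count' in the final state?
Answer: -7

Derivation:
Track key 'count' through all 9 events:
  event 1 (t=2: SET count = -5): count (absent) -> -5
  event 2 (t=3: INC max by 6): count unchanged
  event 3 (t=13: INC max by 1): count unchanged
  event 4 (t=15: SET total = -9): count unchanged
  event 5 (t=19: INC max by 7): count unchanged
  event 6 (t=25: DEC max by 9): count unchanged
  event 7 (t=31: DEC count by 2): count -5 -> -7
  event 8 (t=40: DEL max): count unchanged
  event 9 (t=50: DEC total by 7): count unchanged
Final: count = -7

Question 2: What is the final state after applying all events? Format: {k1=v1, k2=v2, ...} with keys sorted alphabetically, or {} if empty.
  after event 1 (t=2: SET count = -5): {count=-5}
  after event 2 (t=3: INC max by 6): {count=-5, max=6}
  after event 3 (t=13: INC max by 1): {count=-5, max=7}
  after event 4 (t=15: SET total = -9): {count=-5, max=7, total=-9}
  after event 5 (t=19: INC max by 7): {count=-5, max=14, total=-9}
  after event 6 (t=25: DEC max by 9): {count=-5, max=5, total=-9}
  after event 7 (t=31: DEC count by 2): {count=-7, max=5, total=-9}
  after event 8 (t=40: DEL max): {count=-7, total=-9}
  after event 9 (t=50: DEC total by 7): {count=-7, total=-16}

Answer: {count=-7, total=-16}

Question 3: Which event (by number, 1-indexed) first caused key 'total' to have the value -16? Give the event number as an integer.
Answer: 9

Derivation:
Looking for first event where total becomes -16:
  event 4: total = -9
  event 5: total = -9
  event 6: total = -9
  event 7: total = -9
  event 8: total = -9
  event 9: total -9 -> -16  <-- first match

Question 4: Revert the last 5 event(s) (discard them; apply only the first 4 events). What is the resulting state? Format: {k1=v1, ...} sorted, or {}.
Answer: {count=-5, max=7, total=-9}

Derivation:
Keep first 4 events (discard last 5):
  after event 1 (t=2: SET count = -5): {count=-5}
  after event 2 (t=3: INC max by 6): {count=-5, max=6}
  after event 3 (t=13: INC max by 1): {count=-5, max=7}
  after event 4 (t=15: SET total = -9): {count=-5, max=7, total=-9}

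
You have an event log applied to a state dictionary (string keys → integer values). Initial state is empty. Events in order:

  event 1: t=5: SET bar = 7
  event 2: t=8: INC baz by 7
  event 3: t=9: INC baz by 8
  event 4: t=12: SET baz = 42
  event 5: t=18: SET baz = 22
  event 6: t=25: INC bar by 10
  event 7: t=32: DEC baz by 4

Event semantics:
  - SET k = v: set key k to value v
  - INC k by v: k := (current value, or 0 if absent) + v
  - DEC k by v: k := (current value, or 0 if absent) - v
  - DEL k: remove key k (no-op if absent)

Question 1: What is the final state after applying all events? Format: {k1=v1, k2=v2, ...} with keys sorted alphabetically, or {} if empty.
  after event 1 (t=5: SET bar = 7): {bar=7}
  after event 2 (t=8: INC baz by 7): {bar=7, baz=7}
  after event 3 (t=9: INC baz by 8): {bar=7, baz=15}
  after event 4 (t=12: SET baz = 42): {bar=7, baz=42}
  after event 5 (t=18: SET baz = 22): {bar=7, baz=22}
  after event 6 (t=25: INC bar by 10): {bar=17, baz=22}
  after event 7 (t=32: DEC baz by 4): {bar=17, baz=18}

Answer: {bar=17, baz=18}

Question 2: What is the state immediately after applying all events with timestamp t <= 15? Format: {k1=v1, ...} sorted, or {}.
Apply events with t <= 15 (4 events):
  after event 1 (t=5: SET bar = 7): {bar=7}
  after event 2 (t=8: INC baz by 7): {bar=7, baz=7}
  after event 3 (t=9: INC baz by 8): {bar=7, baz=15}
  after event 4 (t=12: SET baz = 42): {bar=7, baz=42}

Answer: {bar=7, baz=42}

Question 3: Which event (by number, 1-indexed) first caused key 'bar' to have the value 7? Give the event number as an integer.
Looking for first event where bar becomes 7:
  event 1: bar (absent) -> 7  <-- first match

Answer: 1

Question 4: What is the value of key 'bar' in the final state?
Answer: 17

Derivation:
Track key 'bar' through all 7 events:
  event 1 (t=5: SET bar = 7): bar (absent) -> 7
  event 2 (t=8: INC baz by 7): bar unchanged
  event 3 (t=9: INC baz by 8): bar unchanged
  event 4 (t=12: SET baz = 42): bar unchanged
  event 5 (t=18: SET baz = 22): bar unchanged
  event 6 (t=25: INC bar by 10): bar 7 -> 17
  event 7 (t=32: DEC baz by 4): bar unchanged
Final: bar = 17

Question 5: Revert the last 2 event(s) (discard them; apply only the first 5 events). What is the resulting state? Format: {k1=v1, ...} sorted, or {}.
Keep first 5 events (discard last 2):
  after event 1 (t=5: SET bar = 7): {bar=7}
  after event 2 (t=8: INC baz by 7): {bar=7, baz=7}
  after event 3 (t=9: INC baz by 8): {bar=7, baz=15}
  after event 4 (t=12: SET baz = 42): {bar=7, baz=42}
  after event 5 (t=18: SET baz = 22): {bar=7, baz=22}

Answer: {bar=7, baz=22}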